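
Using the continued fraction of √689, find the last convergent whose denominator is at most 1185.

√689 = [26; 4, 52, …] (period length 2).
Convergents:
  p_0/q_0 = 26/1
  p_1/q_1 = 105/4
  p_2/q_2 = 5486/209
  p_3/q_3 = 22049/840
  p_4/q_4 = 1152034/43889
q_3 = 840 ≤ 1185 < 43889 = q_4, so the answer is 22049/840.

22049/840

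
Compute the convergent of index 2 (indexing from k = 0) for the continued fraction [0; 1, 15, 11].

15/16

Using pₖ = aₖpₖ₋₁ + pₖ₋₂, qₖ = aₖqₖ₋₁ + qₖ₋₂ (with p₋₁=1, p₋₂=0, q₋₁=0, q₋₂=1):
  k=0: a=0, p=0, q=1
  k=1: a=1, p=1, q=1
  k=2: a=15, p=15, q=16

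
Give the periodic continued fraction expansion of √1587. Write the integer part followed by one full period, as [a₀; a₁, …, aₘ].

a₀ = ⌊√1587⌋ = 39.
With m₀=0, d₀=1 and mₖ₊₁ = dₖaₖ − mₖ, dₖ₊₁ = (n − mₖ₊₁²)/dₖ, aₖ₊₁ = ⌊(a₀+mₖ₊₁)/dₖ₊₁⌋:
  k=1: m=39, d=66, a=1
  k=2: m=27, d=13, a=5
  k=3: m=38, d=11, a=7
  k=4: m=39, d=6, a=13
  k=5: m=39, d=11, a=7
  k=6: m=38, d=13, a=5
  k=7: m=27, d=66, a=1
  k=8: m=39, d=1, a=78
d=1 and a=2a₀=78 at k=8, so the next step gives (m, d) = (39, 66) again — its k=1 value — and the period has length 8.

[39; 1, 5, 7, 13, 7, 5, 1, 78]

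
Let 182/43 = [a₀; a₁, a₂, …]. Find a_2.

182 = 4·43 + 10   →  a_0 = 4
43 = 4·10 + 3   →  a_1 = 4
10 = 3·3 + 1   →  a_2 = 3

3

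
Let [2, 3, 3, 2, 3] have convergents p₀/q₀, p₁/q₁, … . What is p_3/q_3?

Using pₖ = aₖpₖ₋₁ + pₖ₋₂, qₖ = aₖqₖ₋₁ + qₖ₋₂ (with p₋₁=1, p₋₂=0, q₋₁=0, q₋₂=1):
  k=0: a=2, p=2, q=1
  k=1: a=3, p=7, q=3
  k=2: a=3, p=23, q=10
  k=3: a=2, p=53, q=23

53/23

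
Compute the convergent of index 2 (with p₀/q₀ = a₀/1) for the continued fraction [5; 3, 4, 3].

69/13

Using pₖ = aₖpₖ₋₁ + pₖ₋₂, qₖ = aₖqₖ₋₁ + qₖ₋₂ (with p₋₁=1, p₋₂=0, q₋₁=0, q₋₂=1):
  k=0: a=5, p=5, q=1
  k=1: a=3, p=16, q=3
  k=2: a=4, p=69, q=13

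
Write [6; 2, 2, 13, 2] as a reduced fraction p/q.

Using pₖ = aₖpₖ₋₁ + pₖ₋₂ and qₖ = aₖqₖ₋₁ + qₖ₋₂:
  k=0: a=6, p=6, q=1
  k=1: a=2, p=13, q=2
  k=2: a=2, p=32, q=5
  k=3: a=13, p=429, q=67
  k=4: a=2, p=890, q=139

890/139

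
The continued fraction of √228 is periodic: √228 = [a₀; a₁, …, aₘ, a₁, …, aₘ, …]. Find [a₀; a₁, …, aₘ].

a₀ = ⌊√228⌋ = 15.
With m₀=0, d₀=1 and mₖ₊₁ = dₖaₖ − mₖ, dₖ₊₁ = (n − mₖ₊₁²)/dₖ, aₖ₊₁ = ⌊(a₀+mₖ₊₁)/dₖ₊₁⌋:
  k=1: m=15, d=3, a=10
  k=2: m=15, d=1, a=30
d=1 and a=2a₀=30 at k=2, so the next step gives (m, d) = (15, 3) again — its k=1 value — and the period has length 2.

[15; 10, 30]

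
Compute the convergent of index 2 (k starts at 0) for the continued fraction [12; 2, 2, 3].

Using pₖ = aₖpₖ₋₁ + pₖ₋₂, qₖ = aₖqₖ₋₁ + qₖ₋₂ (with p₋₁=1, p₋₂=0, q₋₁=0, q₋₂=1):
  k=0: a=12, p=12, q=1
  k=1: a=2, p=25, q=2
  k=2: a=2, p=62, q=5

62/5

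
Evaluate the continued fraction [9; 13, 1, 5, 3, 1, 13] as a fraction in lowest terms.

43193/4761

Using pₖ = aₖpₖ₋₁ + pₖ₋₂ and qₖ = aₖqₖ₋₁ + qₖ₋₂:
  k=0: a=9, p=9, q=1
  k=1: a=13, p=118, q=13
  k=2: a=1, p=127, q=14
  k=3: a=5, p=753, q=83
  k=4: a=3, p=2386, q=263
  k=5: a=1, p=3139, q=346
  k=6: a=13, p=43193, q=4761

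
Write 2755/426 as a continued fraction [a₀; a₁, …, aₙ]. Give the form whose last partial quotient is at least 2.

[6; 2, 7, 9, 3]

2755 = 6*426 + 199
426 = 2*199 + 28
199 = 7*28 + 3
28 = 9*3 + 1
3 = 3*1 + 0  (stop)
So 2755/426 = [6; 2, 7, 9, 3].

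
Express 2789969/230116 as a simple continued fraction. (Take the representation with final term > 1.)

2789969 = 12*230116 + 28577
230116 = 8*28577 + 1500
28577 = 19*1500 + 77
1500 = 19*77 + 37
77 = 2*37 + 3
37 = 12*3 + 1
3 = 3*1 + 0  (stop)
So 2789969/230116 = [12; 8, 19, 19, 2, 12, 3].

[12; 8, 19, 19, 2, 12, 3]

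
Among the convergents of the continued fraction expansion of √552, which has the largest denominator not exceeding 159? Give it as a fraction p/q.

2185/93

√552 = [23; 2, 46, …] (period length 2).
Convergents:
  p_0/q_0 = 23/1
  p_1/q_1 = 47/2
  p_2/q_2 = 2185/93
  p_3/q_3 = 4417/188
q_2 = 93 ≤ 159 < 188 = q_3, so the answer is 2185/93.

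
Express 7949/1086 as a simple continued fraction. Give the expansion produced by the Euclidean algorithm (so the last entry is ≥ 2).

7949 = 7*1086 + 347
1086 = 3*347 + 45
347 = 7*45 + 32
45 = 1*32 + 13
32 = 2*13 + 6
13 = 2*6 + 1
6 = 6*1 + 0  (stop)
So 7949/1086 = [7; 3, 7, 1, 2, 2, 6].

[7; 3, 7, 1, 2, 2, 6]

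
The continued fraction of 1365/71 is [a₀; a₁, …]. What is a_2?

2

1365 = 19·71 + 16   →  a_0 = 19
71 = 4·16 + 7   →  a_1 = 4
16 = 2·7 + 2   →  a_2 = 2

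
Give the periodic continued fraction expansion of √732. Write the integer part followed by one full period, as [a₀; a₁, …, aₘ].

[27; 18, 54]

a₀ = ⌊√732⌋ = 27.
With m₀=0, d₀=1 and mₖ₊₁ = dₖaₖ − mₖ, dₖ₊₁ = (n − mₖ₊₁²)/dₖ, aₖ₊₁ = ⌊(a₀+mₖ₊₁)/dₖ₊₁⌋:
  k=1: m=27, d=3, a=18
  k=2: m=27, d=1, a=54
d=1 and a=2a₀=54 at k=2, so the next step gives (m, d) = (27, 3) again — its k=1 value — and the period has length 2.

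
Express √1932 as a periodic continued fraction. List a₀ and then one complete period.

a₀ = ⌊√1932⌋ = 43.
With m₀=0, d₀=1 and mₖ₊₁ = dₖaₖ − mₖ, dₖ₊₁ = (n − mₖ₊₁²)/dₖ, aₖ₊₁ = ⌊(a₀+mₖ₊₁)/dₖ₊₁⌋:
  k=1: m=43, d=83, a=1
  k=2: m=40, d=4, a=20
  k=3: m=40, d=83, a=1
  k=4: m=43, d=1, a=86
d=1 and a=2a₀=86 at k=4, so the next step gives (m, d) = (43, 83) again — its k=1 value — and the period has length 4.

[43; 1, 20, 1, 86]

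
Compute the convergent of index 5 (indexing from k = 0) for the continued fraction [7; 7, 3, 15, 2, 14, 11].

71943/10081

Using pₖ = aₖpₖ₋₁ + pₖ₋₂, qₖ = aₖqₖ₋₁ + qₖ₋₂ (with p₋₁=1, p₋₂=0, q₋₁=0, q₋₂=1):
  k=0: a=7, p=7, q=1
  k=1: a=7, p=50, q=7
  k=2: a=3, p=157, q=22
  k=3: a=15, p=2405, q=337
  k=4: a=2, p=4967, q=696
  k=5: a=14, p=71943, q=10081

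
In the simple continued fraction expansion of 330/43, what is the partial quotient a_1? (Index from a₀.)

330 = 7·43 + 29   →  a_0 = 7
43 = 1·29 + 14   →  a_1 = 1

1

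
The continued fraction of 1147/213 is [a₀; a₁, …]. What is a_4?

2

1147 = 5·213 + 82   →  a_0 = 5
213 = 2·82 + 49   →  a_1 = 2
82 = 1·49 + 33   →  a_2 = 1
49 = 1·33 + 16   →  a_3 = 1
33 = 2·16 + 1   →  a_4 = 2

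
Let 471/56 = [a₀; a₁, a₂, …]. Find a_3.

3

471 = 8·56 + 23   →  a_0 = 8
56 = 2·23 + 10   →  a_1 = 2
23 = 2·10 + 3   →  a_2 = 2
10 = 3·3 + 1   →  a_3 = 3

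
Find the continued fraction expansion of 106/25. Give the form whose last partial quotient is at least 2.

[4; 4, 6]

106 = 4*25 + 6
25 = 4*6 + 1
6 = 6*1 + 0  (stop)
So 106/25 = [4; 4, 6].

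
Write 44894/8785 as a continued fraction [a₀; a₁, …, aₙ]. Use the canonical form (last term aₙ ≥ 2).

[5; 9, 15, 7, 9]

44894 = 5*8785 + 969
8785 = 9*969 + 64
969 = 15*64 + 9
64 = 7*9 + 1
9 = 9*1 + 0  (stop)
So 44894/8785 = [5; 9, 15, 7, 9].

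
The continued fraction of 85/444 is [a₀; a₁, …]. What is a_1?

85 = 0·444 + 85   →  a_0 = 0
444 = 5·85 + 19   →  a_1 = 5

5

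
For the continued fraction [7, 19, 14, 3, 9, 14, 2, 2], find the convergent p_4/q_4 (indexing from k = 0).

53930/7647

Using pₖ = aₖpₖ₋₁ + pₖ₋₂, qₖ = aₖqₖ₋₁ + qₖ₋₂ (with p₋₁=1, p₋₂=0, q₋₁=0, q₋₂=1):
  k=0: a=7, p=7, q=1
  k=1: a=19, p=134, q=19
  k=2: a=14, p=1883, q=267
  k=3: a=3, p=5783, q=820
  k=4: a=9, p=53930, q=7647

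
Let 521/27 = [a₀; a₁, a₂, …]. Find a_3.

1

521 = 19·27 + 8   →  a_0 = 19
27 = 3·8 + 3   →  a_1 = 3
8 = 2·3 + 2   →  a_2 = 2
3 = 1·2 + 1   →  a_3 = 1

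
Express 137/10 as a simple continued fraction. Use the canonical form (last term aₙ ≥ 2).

137 = 13×10 + 7
10 = 1×7 + 3
7 = 2×3 + 1
3 = 3×1 + 0  (stop)
So 137/10 = [13; 1, 2, 3].

[13; 1, 2, 3]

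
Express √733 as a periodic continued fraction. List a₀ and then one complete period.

a₀ = ⌊√733⌋ = 27.
With m₀=0, d₀=1 and mₖ₊₁ = dₖaₖ − mₖ, dₖ₊₁ = (n − mₖ₊₁²)/dₖ, aₖ₊₁ = ⌊(a₀+mₖ₊₁)/dₖ₊₁⌋:
  k=1: m=27, d=4, a=13
  k=2: m=25, d=27, a=1
  k=3: m=2, d=27, a=1
  k=4: m=25, d=4, a=13
  k=5: m=27, d=1, a=54
d=1 and a=2a₀=54 at k=5, so the next step gives (m, d) = (27, 4) again — its k=1 value — and the period has length 5.

[27; 13, 1, 1, 13, 54]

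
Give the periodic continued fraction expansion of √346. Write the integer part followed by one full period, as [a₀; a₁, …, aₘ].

[18; 1, 1, 1, 1, 36]

a₀ = ⌊√346⌋ = 18.
With m₀=0, d₀=1 and mₖ₊₁ = dₖaₖ − mₖ, dₖ₊₁ = (n − mₖ₊₁²)/dₖ, aₖ₊₁ = ⌊(a₀+mₖ₊₁)/dₖ₊₁⌋:
  k=1: m=18, d=22, a=1
  k=2: m=4, d=15, a=1
  k=3: m=11, d=15, a=1
  k=4: m=4, d=22, a=1
  k=5: m=18, d=1, a=36
d=1 and a=2a₀=36 at k=5, so the next step gives (m, d) = (18, 22) again — its k=1 value — and the period has length 5.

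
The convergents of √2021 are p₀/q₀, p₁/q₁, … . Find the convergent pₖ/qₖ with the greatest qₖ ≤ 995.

√2021 = [44; 1, 21, 2, 21, 1, 88, …] (period length 6).
Convergents:
  p_0/q_0 = 44/1
  p_1/q_1 = 45/1
  p_2/q_2 = 989/22
  p_3/q_3 = 2023/45
  p_4/q_4 = 43472/967
  p_5/q_5 = 45495/1012
q_4 = 967 ≤ 995 < 1012 = q_5, so the answer is 43472/967.

43472/967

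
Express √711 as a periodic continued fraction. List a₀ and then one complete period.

a₀ = ⌊√711⌋ = 26.
With m₀=0, d₀=1 and mₖ₊₁ = dₖaₖ − mₖ, dₖ₊₁ = (n − mₖ₊₁²)/dₖ, aₖ₊₁ = ⌊(a₀+mₖ₊₁)/dₖ₊₁⌋:
  k=1: m=26, d=35, a=1
  k=2: m=9, d=18, a=1
  k=3: m=9, d=35, a=1
  k=4: m=26, d=1, a=52
d=1 and a=2a₀=52 at k=4, so the next step gives (m, d) = (26, 35) again — its k=1 value — and the period has length 4.

[26; 1, 1, 1, 52]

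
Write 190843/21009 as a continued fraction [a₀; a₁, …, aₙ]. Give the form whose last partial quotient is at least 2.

190843 = 9*21009 + 1762
21009 = 11*1762 + 1627
1762 = 1*1627 + 135
1627 = 12*135 + 7
135 = 19*7 + 2
7 = 3*2 + 1
2 = 2*1 + 0  (stop)
So 190843/21009 = [9; 11, 1, 12, 19, 3, 2].

[9; 11, 1, 12, 19, 3, 2]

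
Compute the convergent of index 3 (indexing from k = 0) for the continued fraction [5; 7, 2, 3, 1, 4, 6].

267/52

Using pₖ = aₖpₖ₋₁ + pₖ₋₂, qₖ = aₖqₖ₋₁ + qₖ₋₂ (with p₋₁=1, p₋₂=0, q₋₁=0, q₋₂=1):
  k=0: a=5, p=5, q=1
  k=1: a=7, p=36, q=7
  k=2: a=2, p=77, q=15
  k=3: a=3, p=267, q=52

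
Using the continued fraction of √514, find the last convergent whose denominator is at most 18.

√514 = [22; 1, 2, 22, 2, 1, 44, …] (period length 6).
Convergents:
  p_0/q_0 = 22/1
  p_1/q_1 = 23/1
  p_2/q_2 = 68/3
  p_3/q_3 = 1519/67
q_2 = 3 ≤ 18 < 67 = q_3, so the answer is 68/3.

68/3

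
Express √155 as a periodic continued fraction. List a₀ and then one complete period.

[12; 2, 4, 2, 24]

a₀ = ⌊√155⌋ = 12.
With m₀=0, d₀=1 and mₖ₊₁ = dₖaₖ − mₖ, dₖ₊₁ = (n − mₖ₊₁²)/dₖ, aₖ₊₁ = ⌊(a₀+mₖ₊₁)/dₖ₊₁⌋:
  k=1: m=12, d=11, a=2
  k=2: m=10, d=5, a=4
  k=3: m=10, d=11, a=2
  k=4: m=12, d=1, a=24
d=1 and a=2a₀=24 at k=4, so the next step gives (m, d) = (12, 11) again — its k=1 value — and the period has length 4.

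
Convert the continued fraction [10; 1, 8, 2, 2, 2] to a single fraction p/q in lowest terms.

Using pₖ = aₖpₖ₋₁ + pₖ₋₂ and qₖ = aₖqₖ₋₁ + qₖ₋₂:
  k=0: a=10, p=10, q=1
  k=1: a=1, p=11, q=1
  k=2: a=8, p=98, q=9
  k=3: a=2, p=207, q=19
  k=4: a=2, p=512, q=47
  k=5: a=2, p=1231, q=113

1231/113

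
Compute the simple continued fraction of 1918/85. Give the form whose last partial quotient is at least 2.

[22; 1, 1, 3, 2, 1, 3]

1918 = 22*85 + 48
85 = 1*48 + 37
48 = 1*37 + 11
37 = 3*11 + 4
11 = 2*4 + 3
4 = 1*3 + 1
3 = 3*1 + 0  (stop)
So 1918/85 = [22; 1, 1, 3, 2, 1, 3].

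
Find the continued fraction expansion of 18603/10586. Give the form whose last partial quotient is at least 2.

[1; 1, 3, 8, 3, 2, 14, 3]

18603 = 1×10586 + 8017
10586 = 1×8017 + 2569
8017 = 3×2569 + 310
2569 = 8×310 + 89
310 = 3×89 + 43
89 = 2×43 + 3
43 = 14×3 + 1
3 = 3×1 + 0  (stop)
So 18603/10586 = [1; 1, 3, 8, 3, 2, 14, 3].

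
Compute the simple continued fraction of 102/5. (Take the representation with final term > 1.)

102 = 20×5 + 2
5 = 2×2 + 1
2 = 2×1 + 0  (stop)
So 102/5 = [20; 2, 2].

[20; 2, 2]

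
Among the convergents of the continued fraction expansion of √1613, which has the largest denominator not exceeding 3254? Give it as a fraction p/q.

√1613 = [40; 6, 6, 80, …] (period length 3).
Convergents:
  p_0/q_0 = 40/1
  p_1/q_1 = 241/6
  p_2/q_2 = 1486/37
  p_3/q_3 = 119121/2966
  p_4/q_4 = 716212/17833
q_3 = 2966 ≤ 3254 < 17833 = q_4, so the answer is 119121/2966.

119121/2966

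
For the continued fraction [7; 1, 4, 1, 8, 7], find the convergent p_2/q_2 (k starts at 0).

39/5

Using pₖ = aₖpₖ₋₁ + pₖ₋₂, qₖ = aₖqₖ₋₁ + qₖ₋₂ (with p₋₁=1, p₋₂=0, q₋₁=0, q₋₂=1):
  k=0: a=7, p=7, q=1
  k=1: a=1, p=8, q=1
  k=2: a=4, p=39, q=5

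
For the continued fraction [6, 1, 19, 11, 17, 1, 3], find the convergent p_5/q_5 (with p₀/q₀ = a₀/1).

27787/3998

Using pₖ = aₖpₖ₋₁ + pₖ₋₂, qₖ = aₖqₖ₋₁ + qₖ₋₂ (with p₋₁=1, p₋₂=0, q₋₁=0, q₋₂=1):
  k=0: a=6, p=6, q=1
  k=1: a=1, p=7, q=1
  k=2: a=19, p=139, q=20
  k=3: a=11, p=1536, q=221
  k=4: a=17, p=26251, q=3777
  k=5: a=1, p=27787, q=3998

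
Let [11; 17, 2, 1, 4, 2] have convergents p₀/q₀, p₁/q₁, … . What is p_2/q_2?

387/35

Using pₖ = aₖpₖ₋₁ + pₖ₋₂, qₖ = aₖqₖ₋₁ + qₖ₋₂ (with p₋₁=1, p₋₂=0, q₋₁=0, q₋₂=1):
  k=0: a=11, p=11, q=1
  k=1: a=17, p=188, q=17
  k=2: a=2, p=387, q=35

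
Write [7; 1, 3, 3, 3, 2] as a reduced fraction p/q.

769/99

Using pₖ = aₖpₖ₋₁ + pₖ₋₂ and qₖ = aₖqₖ₋₁ + qₖ₋₂:
  k=0: a=7, p=7, q=1
  k=1: a=1, p=8, q=1
  k=2: a=3, p=31, q=4
  k=3: a=3, p=101, q=13
  k=4: a=3, p=334, q=43
  k=5: a=2, p=769, q=99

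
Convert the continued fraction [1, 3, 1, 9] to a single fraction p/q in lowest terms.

Using pₖ = aₖpₖ₋₁ + pₖ₋₂ and qₖ = aₖqₖ₋₁ + qₖ₋₂:
  k=0: a=1, p=1, q=1
  k=1: a=3, p=4, q=3
  k=2: a=1, p=5, q=4
  k=3: a=9, p=49, q=39

49/39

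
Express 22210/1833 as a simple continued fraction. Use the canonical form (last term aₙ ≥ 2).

22210 = 12*1833 + 214
1833 = 8*214 + 121
214 = 1*121 + 93
121 = 1*93 + 28
93 = 3*28 + 9
28 = 3*9 + 1
9 = 9*1 + 0  (stop)
So 22210/1833 = [12; 8, 1, 1, 3, 3, 9].

[12; 8, 1, 1, 3, 3, 9]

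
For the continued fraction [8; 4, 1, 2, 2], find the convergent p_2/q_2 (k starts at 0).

41/5

Using pₖ = aₖpₖ₋₁ + pₖ₋₂, qₖ = aₖqₖ₋₁ + qₖ₋₂ (with p₋₁=1, p₋₂=0, q₋₁=0, q₋₂=1):
  k=0: a=8, p=8, q=1
  k=1: a=4, p=33, q=4
  k=2: a=1, p=41, q=5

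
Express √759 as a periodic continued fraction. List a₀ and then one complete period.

a₀ = ⌊√759⌋ = 27.
With m₀=0, d₀=1 and mₖ₊₁ = dₖaₖ − mₖ, dₖ₊₁ = (n − mₖ₊₁²)/dₖ, aₖ₊₁ = ⌊(a₀+mₖ₊₁)/dₖ₊₁⌋:
  k=1: m=27, d=30, a=1
  k=2: m=3, d=25, a=1
  k=3: m=22, d=11, a=4
  k=4: m=22, d=25, a=1
  k=5: m=3, d=30, a=1
  k=6: m=27, d=1, a=54
d=1 and a=2a₀=54 at k=6, so the next step gives (m, d) = (27, 30) again — its k=1 value — and the period has length 6.

[27; 1, 1, 4, 1, 1, 54]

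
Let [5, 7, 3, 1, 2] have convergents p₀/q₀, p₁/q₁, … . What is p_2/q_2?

113/22

Using pₖ = aₖpₖ₋₁ + pₖ₋₂, qₖ = aₖqₖ₋₁ + qₖ₋₂ (with p₋₁=1, p₋₂=0, q₋₁=0, q₋₂=1):
  k=0: a=5, p=5, q=1
  k=1: a=7, p=36, q=7
  k=2: a=3, p=113, q=22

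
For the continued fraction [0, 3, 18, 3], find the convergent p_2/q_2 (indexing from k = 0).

Using pₖ = aₖpₖ₋₁ + pₖ₋₂, qₖ = aₖqₖ₋₁ + qₖ₋₂ (with p₋₁=1, p₋₂=0, q₋₁=0, q₋₂=1):
  k=0: a=0, p=0, q=1
  k=1: a=3, p=1, q=3
  k=2: a=18, p=18, q=55

18/55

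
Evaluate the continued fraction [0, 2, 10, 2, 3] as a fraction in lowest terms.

73/153

Using pₖ = aₖpₖ₋₁ + pₖ₋₂ and qₖ = aₖqₖ₋₁ + qₖ₋₂:
  k=0: a=0, p=0, q=1
  k=1: a=2, p=1, q=2
  k=2: a=10, p=10, q=21
  k=3: a=2, p=21, q=44
  k=4: a=3, p=73, q=153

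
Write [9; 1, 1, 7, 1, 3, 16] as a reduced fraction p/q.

10226/1073

Fold from the inside: start with 16/1.
  3 + 1/16 = 49/16
  1 + 16/49 = 65/49
  7 + 49/65 = 504/65
  1 + 65/504 = 569/504
  1 + 504/569 = 1073/569
  9 + 569/1073 = 10226/1073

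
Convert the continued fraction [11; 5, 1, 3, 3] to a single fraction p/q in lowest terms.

838/75

Fold from the inside: start with 3/1.
  3 + 1/3 = 10/3
  1 + 3/10 = 13/10
  5 + 10/13 = 75/13
  11 + 13/75 = 838/75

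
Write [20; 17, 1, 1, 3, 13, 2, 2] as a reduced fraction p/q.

168799/8416

Using pₖ = aₖpₖ₋₁ + pₖ₋₂ and qₖ = aₖqₖ₋₁ + qₖ₋₂:
  k=0: a=20, p=20, q=1
  k=1: a=17, p=341, q=17
  k=2: a=1, p=361, q=18
  k=3: a=1, p=702, q=35
  k=4: a=3, p=2467, q=123
  k=5: a=13, p=32773, q=1634
  k=6: a=2, p=68013, q=3391
  k=7: a=2, p=168799, q=8416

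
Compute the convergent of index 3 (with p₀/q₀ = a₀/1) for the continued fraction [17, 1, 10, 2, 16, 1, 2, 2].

412/23

Using pₖ = aₖpₖ₋₁ + pₖ₋₂, qₖ = aₖqₖ₋₁ + qₖ₋₂ (with p₋₁=1, p₋₂=0, q₋₁=0, q₋₂=1):
  k=0: a=17, p=17, q=1
  k=1: a=1, p=18, q=1
  k=2: a=10, p=197, q=11
  k=3: a=2, p=412, q=23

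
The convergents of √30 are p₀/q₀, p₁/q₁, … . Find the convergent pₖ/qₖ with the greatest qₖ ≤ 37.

115/21

√30 = [5; 2, 10, …] (period length 2).
Convergents:
  p_0/q_0 = 5/1
  p_1/q_1 = 11/2
  p_2/q_2 = 115/21
  p_3/q_3 = 241/44
q_2 = 21 ≤ 37 < 44 = q_3, so the answer is 115/21.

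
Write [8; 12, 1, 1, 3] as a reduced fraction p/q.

711/88

Using pₖ = aₖpₖ₋₁ + pₖ₋₂ and qₖ = aₖqₖ₋₁ + qₖ₋₂:
  k=0: a=8, p=8, q=1
  k=1: a=12, p=97, q=12
  k=2: a=1, p=105, q=13
  k=3: a=1, p=202, q=25
  k=4: a=3, p=711, q=88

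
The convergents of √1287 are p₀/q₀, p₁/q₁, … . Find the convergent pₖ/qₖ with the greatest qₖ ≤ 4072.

144109/4017

√1287 = [35; 1, 6, 1, 70, …] (period length 4).
Convergents:
  p_0/q_0 = 35/1
  p_1/q_1 = 36/1
  p_2/q_2 = 251/7
  p_3/q_3 = 287/8
  p_4/q_4 = 20341/567
  p_5/q_5 = 20628/575
  p_6/q_6 = 144109/4017
  p_7/q_7 = 164737/4592
q_6 = 4017 ≤ 4072 < 4592 = q_7, so the answer is 144109/4017.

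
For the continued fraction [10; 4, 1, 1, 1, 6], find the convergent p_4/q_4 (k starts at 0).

Using pₖ = aₖpₖ₋₁ + pₖ₋₂, qₖ = aₖqₖ₋₁ + qₖ₋₂ (with p₋₁=1, p₋₂=0, q₋₁=0, q₋₂=1):
  k=0: a=10, p=10, q=1
  k=1: a=4, p=41, q=4
  k=2: a=1, p=51, q=5
  k=3: a=1, p=92, q=9
  k=4: a=1, p=143, q=14

143/14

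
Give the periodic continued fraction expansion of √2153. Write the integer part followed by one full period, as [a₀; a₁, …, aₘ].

a₀ = ⌊√2153⌋ = 46.

[46; 2, 2, 92]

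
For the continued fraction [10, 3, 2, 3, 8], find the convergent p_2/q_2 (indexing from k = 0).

72/7

Using pₖ = aₖpₖ₋₁ + pₖ₋₂, qₖ = aₖqₖ₋₁ + qₖ₋₂ (with p₋₁=1, p₋₂=0, q₋₁=0, q₋₂=1):
  k=0: a=10, p=10, q=1
  k=1: a=3, p=31, q=3
  k=2: a=2, p=72, q=7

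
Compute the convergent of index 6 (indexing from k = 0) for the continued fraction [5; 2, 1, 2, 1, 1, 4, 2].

467/87

Using pₖ = aₖpₖ₋₁ + pₖ₋₂, qₖ = aₖqₖ₋₁ + qₖ₋₂ (with p₋₁=1, p₋₂=0, q₋₁=0, q₋₂=1):
  k=0: a=5, p=5, q=1
  k=1: a=2, p=11, q=2
  k=2: a=1, p=16, q=3
  k=3: a=2, p=43, q=8
  k=4: a=1, p=59, q=11
  k=5: a=1, p=102, q=19
  k=6: a=4, p=467, q=87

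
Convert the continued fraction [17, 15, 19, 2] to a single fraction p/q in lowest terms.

10018/587

Using pₖ = aₖpₖ₋₁ + pₖ₋₂ and qₖ = aₖqₖ₋₁ + qₖ₋₂:
  k=0: a=17, p=17, q=1
  k=1: a=15, p=256, q=15
  k=2: a=19, p=4881, q=286
  k=3: a=2, p=10018, q=587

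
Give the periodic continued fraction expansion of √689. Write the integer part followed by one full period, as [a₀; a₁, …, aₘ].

[26; 4, 52]

a₀ = ⌊√689⌋ = 26.
With m₀=0, d₀=1 and mₖ₊₁ = dₖaₖ − mₖ, dₖ₊₁ = (n − mₖ₊₁²)/dₖ, aₖ₊₁ = ⌊(a₀+mₖ₊₁)/dₖ₊₁⌋:
  k=1: m=26, d=13, a=4
  k=2: m=26, d=1, a=52
d=1 and a=2a₀=52 at k=2, so the next step gives (m, d) = (26, 13) again — its k=1 value — and the period has length 2.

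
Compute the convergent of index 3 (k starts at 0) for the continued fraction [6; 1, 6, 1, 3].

55/8

Using pₖ = aₖpₖ₋₁ + pₖ₋₂, qₖ = aₖqₖ₋₁ + qₖ₋₂ (with p₋₁=1, p₋₂=0, q₋₁=0, q₋₂=1):
  k=0: a=6, p=6, q=1
  k=1: a=1, p=7, q=1
  k=2: a=6, p=48, q=7
  k=3: a=1, p=55, q=8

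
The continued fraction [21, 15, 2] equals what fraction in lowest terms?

Fold from the inside: start with 2/1.
  15 + 1/2 = 31/2
  21 + 2/31 = 653/31

653/31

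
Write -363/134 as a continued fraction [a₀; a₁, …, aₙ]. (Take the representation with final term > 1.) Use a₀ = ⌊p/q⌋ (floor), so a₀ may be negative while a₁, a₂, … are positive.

-363 = -3*134 + 39
134 = 3*39 + 17
39 = 2*17 + 5
17 = 3*5 + 2
5 = 2*2 + 1
2 = 2*1 + 0  (stop)
So -363/134 = [-3; 3, 2, 3, 2, 2].

[-3; 3, 2, 3, 2, 2]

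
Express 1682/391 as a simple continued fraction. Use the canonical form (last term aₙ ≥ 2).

[4; 3, 3, 5, 3, 2]

1682 = 4*391 + 118
391 = 3*118 + 37
118 = 3*37 + 7
37 = 5*7 + 2
7 = 3*2 + 1
2 = 2*1 + 0  (stop)
So 1682/391 = [4; 3, 3, 5, 3, 2].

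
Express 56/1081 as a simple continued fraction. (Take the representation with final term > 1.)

[0; 19, 3, 3, 2, 2]

56 = 0·1081 + 56
1081 = 19·56 + 17
56 = 3·17 + 5
17 = 3·5 + 2
5 = 2·2 + 1
2 = 2·1 + 0  (stop)
So 56/1081 = [0; 19, 3, 3, 2, 2].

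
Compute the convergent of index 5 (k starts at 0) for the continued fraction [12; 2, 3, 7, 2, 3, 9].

4699/378

Using pₖ = aₖpₖ₋₁ + pₖ₋₂, qₖ = aₖqₖ₋₁ + qₖ₋₂ (with p₋₁=1, p₋₂=0, q₋₁=0, q₋₂=1):
  k=0: a=12, p=12, q=1
  k=1: a=2, p=25, q=2
  k=2: a=3, p=87, q=7
  k=3: a=7, p=634, q=51
  k=4: a=2, p=1355, q=109
  k=5: a=3, p=4699, q=378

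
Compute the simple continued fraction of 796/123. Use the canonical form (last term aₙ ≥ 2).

[6; 2, 8, 3, 2]

796 = 6*123 + 58
123 = 2*58 + 7
58 = 8*7 + 2
7 = 3*2 + 1
2 = 2*1 + 0  (stop)
So 796/123 = [6; 2, 8, 3, 2].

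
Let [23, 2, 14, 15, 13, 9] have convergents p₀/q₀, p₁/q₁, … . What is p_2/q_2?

681/29

Using pₖ = aₖpₖ₋₁ + pₖ₋₂, qₖ = aₖqₖ₋₁ + qₖ₋₂ (with p₋₁=1, p₋₂=0, q₋₁=0, q₋₂=1):
  k=0: a=23, p=23, q=1
  k=1: a=2, p=47, q=2
  k=2: a=14, p=681, q=29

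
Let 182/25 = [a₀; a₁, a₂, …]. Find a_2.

182 = 7·25 + 7   →  a_0 = 7
25 = 3·7 + 4   →  a_1 = 3
7 = 1·4 + 3   →  a_2 = 1

1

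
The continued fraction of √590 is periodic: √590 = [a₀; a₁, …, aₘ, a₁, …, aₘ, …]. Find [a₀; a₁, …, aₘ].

[24; 3, 2, 4, 2, 3, 48]

a₀ = ⌊√590⌋ = 24.
With m₀=0, d₀=1 and mₖ₊₁ = dₖaₖ − mₖ, dₖ₊₁ = (n − mₖ₊₁²)/dₖ, aₖ₊₁ = ⌊(a₀+mₖ₊₁)/dₖ₊₁⌋:
  k=1: m=24, d=14, a=3
  k=2: m=18, d=19, a=2
  k=3: m=20, d=10, a=4
  k=4: m=20, d=19, a=2
  k=5: m=18, d=14, a=3
  k=6: m=24, d=1, a=48
d=1 and a=2a₀=48 at k=6, so the next step gives (m, d) = (24, 14) again — its k=1 value — and the period has length 6.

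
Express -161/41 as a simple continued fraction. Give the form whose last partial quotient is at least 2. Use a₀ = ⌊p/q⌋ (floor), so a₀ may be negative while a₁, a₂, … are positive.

-161 = -4*41 + 3
41 = 13*3 + 2
3 = 1*2 + 1
2 = 2*1 + 0  (stop)
So -161/41 = [-4; 13, 1, 2].

[-4; 13, 1, 2]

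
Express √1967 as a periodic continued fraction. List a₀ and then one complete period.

a₀ = ⌊√1967⌋ = 44.
With m₀=0, d₀=1 and mₖ₊₁ = dₖaₖ − mₖ, dₖ₊₁ = (n − mₖ₊₁²)/dₖ, aₖ₊₁ = ⌊(a₀+mₖ₊₁)/dₖ₊₁⌋:
  k=1: m=44, d=31, a=2
  k=2: m=18, d=53, a=1
  k=3: m=35, d=14, a=5
  k=4: m=35, d=53, a=1
  k=5: m=18, d=31, a=2
  k=6: m=44, d=1, a=88
d=1 and a=2a₀=88 at k=6, so the next step gives (m, d) = (44, 31) again — its k=1 value — and the period has length 6.

[44; 2, 1, 5, 1, 2, 88]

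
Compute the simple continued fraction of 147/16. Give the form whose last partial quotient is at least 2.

[9; 5, 3]

147 = 9*16 + 3
16 = 5*3 + 1
3 = 3*1 + 0  (stop)
So 147/16 = [9; 5, 3].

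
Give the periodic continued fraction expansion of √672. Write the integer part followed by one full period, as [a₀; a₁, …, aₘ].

[25; 1, 11, 1, 50]

a₀ = ⌊√672⌋ = 25.
With m₀=0, d₀=1 and mₖ₊₁ = dₖaₖ − mₖ, dₖ₊₁ = (n − mₖ₊₁²)/dₖ, aₖ₊₁ = ⌊(a₀+mₖ₊₁)/dₖ₊₁⌋:
  k=1: m=25, d=47, a=1
  k=2: m=22, d=4, a=11
  k=3: m=22, d=47, a=1
  k=4: m=25, d=1, a=50
d=1 and a=2a₀=50 at k=4, so the next step gives (m, d) = (25, 47) again — its k=1 value — and the period has length 4.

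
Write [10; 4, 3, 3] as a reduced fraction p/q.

Fold from the inside: start with 3/1.
  3 + 1/3 = 10/3
  4 + 3/10 = 43/10
  10 + 10/43 = 440/43

440/43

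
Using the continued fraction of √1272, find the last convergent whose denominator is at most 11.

√1272 = [35; 1, 1, 1, 70, …] (period length 4).
Convergents:
  p_0/q_0 = 35/1
  p_1/q_1 = 36/1
  p_2/q_2 = 71/2
  p_3/q_3 = 107/3
  p_4/q_4 = 7561/212
q_3 = 3 ≤ 11 < 212 = q_4, so the answer is 107/3.

107/3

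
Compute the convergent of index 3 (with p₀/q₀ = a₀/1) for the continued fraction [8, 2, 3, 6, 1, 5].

Using pₖ = aₖpₖ₋₁ + pₖ₋₂, qₖ = aₖqₖ₋₁ + qₖ₋₂ (with p₋₁=1, p₋₂=0, q₋₁=0, q₋₂=1):
  k=0: a=8, p=8, q=1
  k=1: a=2, p=17, q=2
  k=2: a=3, p=59, q=7
  k=3: a=6, p=371, q=44

371/44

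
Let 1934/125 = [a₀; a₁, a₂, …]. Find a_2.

8

1934 = 15·125 + 59   →  a_0 = 15
125 = 2·59 + 7   →  a_1 = 2
59 = 8·7 + 3   →  a_2 = 8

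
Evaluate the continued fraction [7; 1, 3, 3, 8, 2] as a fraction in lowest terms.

1779/229

Using pₖ = aₖpₖ₋₁ + pₖ₋₂ and qₖ = aₖqₖ₋₁ + qₖ₋₂:
  k=0: a=7, p=7, q=1
  k=1: a=1, p=8, q=1
  k=2: a=3, p=31, q=4
  k=3: a=3, p=101, q=13
  k=4: a=8, p=839, q=108
  k=5: a=2, p=1779, q=229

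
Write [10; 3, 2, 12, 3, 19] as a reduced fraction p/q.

53278/5179

Fold from the inside: start with 19/1.
  3 + 1/19 = 58/19
  12 + 19/58 = 715/58
  2 + 58/715 = 1488/715
  3 + 715/1488 = 5179/1488
  10 + 1488/5179 = 53278/5179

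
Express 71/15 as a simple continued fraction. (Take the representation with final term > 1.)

71 = 4·15 + 11
15 = 1·11 + 4
11 = 2·4 + 3
4 = 1·3 + 1
3 = 3·1 + 0  (stop)
So 71/15 = [4; 1, 2, 1, 3].

[4; 1, 2, 1, 3]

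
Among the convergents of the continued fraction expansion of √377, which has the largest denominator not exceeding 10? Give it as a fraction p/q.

97/5

√377 = [19; 2, 2, 2, 38, …] (period length 4).
Convergents:
  p_0/q_0 = 19/1
  p_1/q_1 = 39/2
  p_2/q_2 = 97/5
  p_3/q_3 = 233/12
q_2 = 5 ≤ 10 < 12 = q_3, so the answer is 97/5.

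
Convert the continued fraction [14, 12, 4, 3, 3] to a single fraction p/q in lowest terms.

7407/526

Fold from the inside: start with 3/1.
  3 + 1/3 = 10/3
  4 + 3/10 = 43/10
  12 + 10/43 = 526/43
  14 + 43/526 = 7407/526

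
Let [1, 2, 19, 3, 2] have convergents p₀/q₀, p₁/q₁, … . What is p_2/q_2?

Using pₖ = aₖpₖ₋₁ + pₖ₋₂, qₖ = aₖqₖ₋₁ + qₖ₋₂ (with p₋₁=1, p₋₂=0, q₋₁=0, q₋₂=1):
  k=0: a=1, p=1, q=1
  k=1: a=2, p=3, q=2
  k=2: a=19, p=58, q=39

58/39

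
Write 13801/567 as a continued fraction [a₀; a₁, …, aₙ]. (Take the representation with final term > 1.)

[24; 2, 1, 15, 12]

13801 = 24×567 + 193
567 = 2×193 + 181
193 = 1×181 + 12
181 = 15×12 + 1
12 = 12×1 + 0  (stop)
So 13801/567 = [24; 2, 1, 15, 12].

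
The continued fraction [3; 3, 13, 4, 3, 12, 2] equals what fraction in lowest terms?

45059/13551

Fold from the inside: start with 2/1.
  12 + 1/2 = 25/2
  3 + 2/25 = 77/25
  4 + 25/77 = 333/77
  13 + 77/333 = 4406/333
  3 + 333/4406 = 13551/4406
  3 + 4406/13551 = 45059/13551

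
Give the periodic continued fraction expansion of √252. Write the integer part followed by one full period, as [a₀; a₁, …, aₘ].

[15; 1, 6, 1, 30]

a₀ = ⌊√252⌋ = 15.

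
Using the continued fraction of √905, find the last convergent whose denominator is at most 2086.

21690/721

√905 = [30; 12, 60, …] (period length 2).
Convergents:
  p_0/q_0 = 30/1
  p_1/q_1 = 361/12
  p_2/q_2 = 21690/721
  p_3/q_3 = 260641/8664
q_2 = 721 ≤ 2086 < 8664 = q_3, so the answer is 21690/721.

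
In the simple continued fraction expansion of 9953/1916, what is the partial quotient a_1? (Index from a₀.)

5

9953 = 5·1916 + 373   →  a_0 = 5
1916 = 5·373 + 51   →  a_1 = 5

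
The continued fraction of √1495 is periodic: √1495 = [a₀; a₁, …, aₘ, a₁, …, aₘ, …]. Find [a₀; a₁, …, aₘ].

a₀ = ⌊√1495⌋ = 38.
With m₀=0, d₀=1 and mₖ₊₁ = dₖaₖ − mₖ, dₖ₊₁ = (n − mₖ₊₁²)/dₖ, aₖ₊₁ = ⌊(a₀+mₖ₊₁)/dₖ₊₁⌋:
  k=1: m=38, d=51, a=1
  k=2: m=13, d=26, a=1
  k=3: m=13, d=51, a=1
  k=4: m=38, d=1, a=76
d=1 and a=2a₀=76 at k=4, so the next step gives (m, d) = (38, 51) again — its k=1 value — and the period has length 4.

[38; 1, 1, 1, 76]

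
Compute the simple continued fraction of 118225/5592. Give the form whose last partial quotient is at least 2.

[21; 7, 19, 2, 1, 13]

118225 = 21×5592 + 793
5592 = 7×793 + 41
793 = 19×41 + 14
41 = 2×14 + 13
14 = 1×13 + 1
13 = 13×1 + 0  (stop)
So 118225/5592 = [21; 7, 19, 2, 1, 13].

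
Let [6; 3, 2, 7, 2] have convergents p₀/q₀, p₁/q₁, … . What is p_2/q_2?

44/7

Using pₖ = aₖpₖ₋₁ + pₖ₋₂, qₖ = aₖqₖ₋₁ + qₖ₋₂ (with p₋₁=1, p₋₂=0, q₋₁=0, q₋₂=1):
  k=0: a=6, p=6, q=1
  k=1: a=3, p=19, q=3
  k=2: a=2, p=44, q=7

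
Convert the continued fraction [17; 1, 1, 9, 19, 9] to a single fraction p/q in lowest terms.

57591/3286

Fold from the inside: start with 9/1.
  19 + 1/9 = 172/9
  9 + 9/172 = 1557/172
  1 + 172/1557 = 1729/1557
  1 + 1557/1729 = 3286/1729
  17 + 1729/3286 = 57591/3286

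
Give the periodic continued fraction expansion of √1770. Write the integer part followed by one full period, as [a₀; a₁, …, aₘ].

a₀ = ⌊√1770⌋ = 42.
With m₀=0, d₀=1 and mₖ₊₁ = dₖaₖ − mₖ, dₖ₊₁ = (n − mₖ₊₁²)/dₖ, aₖ₊₁ = ⌊(a₀+mₖ₊₁)/dₖ₊₁⌋:
  k=1: m=42, d=6, a=14
  k=2: m=42, d=1, a=84
d=1 and a=2a₀=84 at k=2, so the next step gives (m, d) = (42, 6) again — its k=1 value — and the period has length 2.

[42; 14, 84]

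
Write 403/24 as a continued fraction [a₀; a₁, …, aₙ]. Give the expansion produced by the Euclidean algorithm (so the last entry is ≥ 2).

403 = 16×24 + 19
24 = 1×19 + 5
19 = 3×5 + 4
5 = 1×4 + 1
4 = 4×1 + 0  (stop)
So 403/24 = [16; 1, 3, 1, 4].

[16; 1, 3, 1, 4]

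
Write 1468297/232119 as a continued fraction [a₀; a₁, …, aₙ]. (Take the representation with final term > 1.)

1468297 = 6*232119 + 75583
232119 = 3*75583 + 5370
75583 = 14*5370 + 403
5370 = 13*403 + 131
403 = 3*131 + 10
131 = 13*10 + 1
10 = 10*1 + 0  (stop)
So 1468297/232119 = [6; 3, 14, 13, 3, 13, 10].

[6; 3, 14, 13, 3, 13, 10]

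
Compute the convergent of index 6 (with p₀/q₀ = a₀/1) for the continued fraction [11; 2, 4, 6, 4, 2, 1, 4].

8642/755

Using pₖ = aₖpₖ₋₁ + pₖ₋₂, qₖ = aₖqₖ₋₁ + qₖ₋₂ (with p₋₁=1, p₋₂=0, q₋₁=0, q₋₂=1):
  k=0: a=11, p=11, q=1
  k=1: a=2, p=23, q=2
  k=2: a=4, p=103, q=9
  k=3: a=6, p=641, q=56
  k=4: a=4, p=2667, q=233
  k=5: a=2, p=5975, q=522
  k=6: a=1, p=8642, q=755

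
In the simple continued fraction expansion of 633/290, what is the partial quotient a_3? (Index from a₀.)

8

633 = 2·290 + 53   →  a_0 = 2
290 = 5·53 + 25   →  a_1 = 5
53 = 2·25 + 3   →  a_2 = 2
25 = 8·3 + 1   →  a_3 = 8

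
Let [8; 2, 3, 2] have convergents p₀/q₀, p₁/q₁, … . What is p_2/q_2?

Using pₖ = aₖpₖ₋₁ + pₖ₋₂, qₖ = aₖqₖ₋₁ + qₖ₋₂ (with p₋₁=1, p₋₂=0, q₋₁=0, q₋₂=1):
  k=0: a=8, p=8, q=1
  k=1: a=2, p=17, q=2
  k=2: a=3, p=59, q=7

59/7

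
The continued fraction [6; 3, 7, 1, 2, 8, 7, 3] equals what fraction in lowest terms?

84921/13438

Using pₖ = aₖpₖ₋₁ + pₖ₋₂ and qₖ = aₖqₖ₋₁ + qₖ₋₂:
  k=0: a=6, p=6, q=1
  k=1: a=3, p=19, q=3
  k=2: a=7, p=139, q=22
  k=3: a=1, p=158, q=25
  k=4: a=2, p=455, q=72
  k=5: a=8, p=3798, q=601
  k=6: a=7, p=27041, q=4279
  k=7: a=3, p=84921, q=13438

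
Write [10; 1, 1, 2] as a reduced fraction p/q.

Using pₖ = aₖpₖ₋₁ + pₖ₋₂ and qₖ = aₖqₖ₋₁ + qₖ₋₂:
  k=0: a=10, p=10, q=1
  k=1: a=1, p=11, q=1
  k=2: a=1, p=21, q=2
  k=3: a=2, p=53, q=5

53/5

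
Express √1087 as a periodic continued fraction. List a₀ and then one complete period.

[32; 1, 31, 1, 64]

a₀ = ⌊√1087⌋ = 32.
With m₀=0, d₀=1 and mₖ₊₁ = dₖaₖ − mₖ, dₖ₊₁ = (n − mₖ₊₁²)/dₖ, aₖ₊₁ = ⌊(a₀+mₖ₊₁)/dₖ₊₁⌋:
  k=1: m=32, d=63, a=1
  k=2: m=31, d=2, a=31
  k=3: m=31, d=63, a=1
  k=4: m=32, d=1, a=64
d=1 and a=2a₀=64 at k=4, so the next step gives (m, d) = (32, 63) again — its k=1 value — and the period has length 4.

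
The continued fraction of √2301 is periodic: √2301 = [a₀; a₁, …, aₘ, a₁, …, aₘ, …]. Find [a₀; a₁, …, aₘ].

a₀ = ⌊√2301⌋ = 47.
With m₀=0, d₀=1 and mₖ₊₁ = dₖaₖ − mₖ, dₖ₊₁ = (n − mₖ₊₁²)/dₖ, aₖ₊₁ = ⌊(a₀+mₖ₊₁)/dₖ₊₁⌋:
  k=1: m=47, d=92, a=1
  k=2: m=45, d=3, a=30
  k=3: m=45, d=92, a=1
  k=4: m=47, d=1, a=94
d=1 and a=2a₀=94 at k=4, so the next step gives (m, d) = (47, 92) again — its k=1 value — and the period has length 4.

[47; 1, 30, 1, 94]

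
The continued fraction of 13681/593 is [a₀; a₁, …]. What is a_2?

13681 = 23·593 + 42   →  a_0 = 23
593 = 14·42 + 5   →  a_1 = 14
42 = 8·5 + 2   →  a_2 = 8

8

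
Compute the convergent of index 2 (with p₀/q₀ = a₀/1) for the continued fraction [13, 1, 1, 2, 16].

Using pₖ = aₖpₖ₋₁ + pₖ₋₂, qₖ = aₖqₖ₋₁ + qₖ₋₂ (with p₋₁=1, p₋₂=0, q₋₁=0, q₋₂=1):
  k=0: a=13, p=13, q=1
  k=1: a=1, p=14, q=1
  k=2: a=1, p=27, q=2

27/2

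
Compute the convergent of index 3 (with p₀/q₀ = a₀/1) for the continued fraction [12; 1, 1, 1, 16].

38/3

Using pₖ = aₖpₖ₋₁ + pₖ₋₂, qₖ = aₖqₖ₋₁ + qₖ₋₂ (with p₋₁=1, p₋₂=0, q₋₁=0, q₋₂=1):
  k=0: a=12, p=12, q=1
  k=1: a=1, p=13, q=1
  k=2: a=1, p=25, q=2
  k=3: a=1, p=38, q=3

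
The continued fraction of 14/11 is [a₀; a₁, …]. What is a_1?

14 = 1·11 + 3   →  a_0 = 1
11 = 3·3 + 2   →  a_1 = 3

3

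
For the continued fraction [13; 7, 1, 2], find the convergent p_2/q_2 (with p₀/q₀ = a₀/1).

105/8

Using pₖ = aₖpₖ₋₁ + pₖ₋₂, qₖ = aₖqₖ₋₁ + qₖ₋₂ (with p₋₁=1, p₋₂=0, q₋₁=0, q₋₂=1):
  k=0: a=13, p=13, q=1
  k=1: a=7, p=92, q=7
  k=2: a=1, p=105, q=8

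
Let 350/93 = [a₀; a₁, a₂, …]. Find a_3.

350 = 3·93 + 71   →  a_0 = 3
93 = 1·71 + 22   →  a_1 = 1
71 = 3·22 + 5   →  a_2 = 3
22 = 4·5 + 2   →  a_3 = 4

4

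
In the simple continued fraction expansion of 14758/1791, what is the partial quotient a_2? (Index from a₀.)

14758 = 8·1791 + 430   →  a_0 = 8
1791 = 4·430 + 71   →  a_1 = 4
430 = 6·71 + 4   →  a_2 = 6

6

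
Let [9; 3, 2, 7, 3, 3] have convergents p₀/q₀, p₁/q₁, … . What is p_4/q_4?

Using pₖ = aₖpₖ₋₁ + pₖ₋₂, qₖ = aₖqₖ₋₁ + qₖ₋₂ (with p₋₁=1, p₋₂=0, q₋₁=0, q₋₂=1):
  k=0: a=9, p=9, q=1
  k=1: a=3, p=28, q=3
  k=2: a=2, p=65, q=7
  k=3: a=7, p=483, q=52
  k=4: a=3, p=1514, q=163

1514/163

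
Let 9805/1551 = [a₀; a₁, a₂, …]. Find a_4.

9805 = 6·1551 + 499   →  a_0 = 6
1551 = 3·499 + 54   →  a_1 = 3
499 = 9·54 + 13   →  a_2 = 9
54 = 4·13 + 2   →  a_3 = 4
13 = 6·2 + 1   →  a_4 = 6

6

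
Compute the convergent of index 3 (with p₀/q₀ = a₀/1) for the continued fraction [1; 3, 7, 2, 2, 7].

62/47

Using pₖ = aₖpₖ₋₁ + pₖ₋₂, qₖ = aₖqₖ₋₁ + qₖ₋₂ (with p₋₁=1, p₋₂=0, q₋₁=0, q₋₂=1):
  k=0: a=1, p=1, q=1
  k=1: a=3, p=4, q=3
  k=2: a=7, p=29, q=22
  k=3: a=2, p=62, q=47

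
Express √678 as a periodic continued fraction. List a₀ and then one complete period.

[26; 26, 52]

a₀ = ⌊√678⌋ = 26.
With m₀=0, d₀=1 and mₖ₊₁ = dₖaₖ − mₖ, dₖ₊₁ = (n − mₖ₊₁²)/dₖ, aₖ₊₁ = ⌊(a₀+mₖ₊₁)/dₖ₊₁⌋:
  k=1: m=26, d=2, a=26
  k=2: m=26, d=1, a=52
d=1 and a=2a₀=52 at k=2, so the next step gives (m, d) = (26, 2) again — its k=1 value — and the period has length 2.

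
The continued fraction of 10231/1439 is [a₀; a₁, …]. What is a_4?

2

10231 = 7·1439 + 158   →  a_0 = 7
1439 = 9·158 + 17   →  a_1 = 9
158 = 9·17 + 5   →  a_2 = 9
17 = 3·5 + 2   →  a_3 = 3
5 = 2·2 + 1   →  a_4 = 2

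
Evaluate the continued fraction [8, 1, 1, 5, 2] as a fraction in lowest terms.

Fold from the inside: start with 2/1.
  5 + 1/2 = 11/2
  1 + 2/11 = 13/11
  1 + 11/13 = 24/13
  8 + 13/24 = 205/24

205/24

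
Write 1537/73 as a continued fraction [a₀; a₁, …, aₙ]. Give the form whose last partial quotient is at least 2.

[21; 18, 4]

1537 = 21*73 + 4
73 = 18*4 + 1
4 = 4*1 + 0  (stop)
So 1537/73 = [21; 18, 4].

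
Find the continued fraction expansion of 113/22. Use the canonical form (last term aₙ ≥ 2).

[5; 7, 3]

113 = 5×22 + 3
22 = 7×3 + 1
3 = 3×1 + 0  (stop)
So 113/22 = [5; 7, 3].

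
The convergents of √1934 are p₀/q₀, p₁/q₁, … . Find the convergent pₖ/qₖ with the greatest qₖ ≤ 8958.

170236/3871

√1934 = [43; 1, 42, 1, 86, …] (period length 4).
Convergents:
  p_0/q_0 = 43/1
  p_1/q_1 = 44/1
  p_2/q_2 = 1891/43
  p_3/q_3 = 1935/44
  p_4/q_4 = 168301/3827
  p_5/q_5 = 170236/3871
  p_6/q_6 = 7318213/166409
q_5 = 3871 ≤ 8958 < 166409 = q_6, so the answer is 170236/3871.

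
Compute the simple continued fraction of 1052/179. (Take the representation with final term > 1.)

[5; 1, 7, 7, 3]

1052 = 5*179 + 157
179 = 1*157 + 22
157 = 7*22 + 3
22 = 7*3 + 1
3 = 3*1 + 0  (stop)
So 1052/179 = [5; 1, 7, 7, 3].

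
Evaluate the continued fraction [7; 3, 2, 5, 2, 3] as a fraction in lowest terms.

2092/287

Fold from the inside: start with 3/1.
  2 + 1/3 = 7/3
  5 + 3/7 = 38/7
  2 + 7/38 = 83/38
  3 + 38/83 = 287/83
  7 + 83/287 = 2092/287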